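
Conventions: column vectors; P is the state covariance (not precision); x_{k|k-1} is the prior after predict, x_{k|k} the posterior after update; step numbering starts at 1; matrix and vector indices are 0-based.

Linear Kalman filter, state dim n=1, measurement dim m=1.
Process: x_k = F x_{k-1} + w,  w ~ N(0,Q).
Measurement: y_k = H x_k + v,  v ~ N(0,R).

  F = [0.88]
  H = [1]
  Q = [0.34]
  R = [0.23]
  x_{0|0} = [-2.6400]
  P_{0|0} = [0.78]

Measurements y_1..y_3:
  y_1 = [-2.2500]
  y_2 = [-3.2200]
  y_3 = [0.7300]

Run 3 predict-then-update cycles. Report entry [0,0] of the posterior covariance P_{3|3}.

step 1: x^-=[-2.3232]  P^-=[0.9440]  S=[1.1740]  K=[0.8041]  nu=[0.0732]  x^+=[-2.2643]  P^+=[0.1849]
step 2: x^-=[-1.9926]  P^-=[0.4832]  S=[0.7132]  K=[0.6775]  nu=[-1.2274]  x^+=[-2.8242]  P^+=[0.1558]
step 3: x^-=[-2.4853]  P^-=[0.4607]  S=[0.6907]  K=[0.6670]  nu=[3.2153]  x^+=[-0.3407]  P^+=[0.1534]

P_post[0,0] = 0.1534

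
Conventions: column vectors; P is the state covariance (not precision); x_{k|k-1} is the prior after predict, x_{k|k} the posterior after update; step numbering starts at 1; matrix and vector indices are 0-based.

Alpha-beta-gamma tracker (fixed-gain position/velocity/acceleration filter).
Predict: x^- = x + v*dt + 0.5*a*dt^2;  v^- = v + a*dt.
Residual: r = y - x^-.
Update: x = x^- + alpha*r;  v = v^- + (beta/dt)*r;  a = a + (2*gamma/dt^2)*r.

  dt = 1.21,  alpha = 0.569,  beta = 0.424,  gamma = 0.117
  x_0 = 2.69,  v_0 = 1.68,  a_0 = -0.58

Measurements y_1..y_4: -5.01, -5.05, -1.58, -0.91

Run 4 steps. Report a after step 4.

step 1: x_pred=4.2982  r=-9.3082  x^+=-0.9982  v^+=-2.2835  a^+=-2.0677
step 2: x_pred=-5.2749  r=0.2249  x^+=-5.1469  v^+=-4.7066  a^+=-2.0317
step 3: x_pred=-12.3293  r=10.7493  x^+=-6.2129  v^+=-3.3983  a^+=-0.3137
step 4: x_pred=-10.5546  r=9.6446  x^+=-5.0668  v^+=-0.3984  a^+=1.2277

a_post = 1.2277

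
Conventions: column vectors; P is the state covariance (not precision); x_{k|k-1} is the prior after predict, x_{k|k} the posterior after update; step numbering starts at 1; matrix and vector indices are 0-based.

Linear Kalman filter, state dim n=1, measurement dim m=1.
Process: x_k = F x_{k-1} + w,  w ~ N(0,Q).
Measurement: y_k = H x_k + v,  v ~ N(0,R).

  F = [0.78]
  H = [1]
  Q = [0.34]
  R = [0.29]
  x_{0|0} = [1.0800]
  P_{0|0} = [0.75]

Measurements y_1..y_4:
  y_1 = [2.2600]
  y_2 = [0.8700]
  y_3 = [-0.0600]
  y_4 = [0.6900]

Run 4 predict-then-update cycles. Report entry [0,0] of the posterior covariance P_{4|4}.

step 1: x^-=[0.8424]  P^-=[0.7963]  S=[1.0863]  K=[0.7330]  nu=[1.4176]  x^+=[1.8816]  P^+=[0.2126]
step 2: x^-=[1.4676]  P^-=[0.4693]  S=[0.7593]  K=[0.6181]  nu=[-0.5976]  x^+=[1.0982]  P^+=[0.1792]
step 3: x^-=[0.8566]  P^-=[0.4491]  S=[0.7391]  K=[0.6076]  nu=[-0.9166]  x^+=[0.2997]  P^+=[0.1762]
step 4: x^-=[0.2337]  P^-=[0.4472]  S=[0.7372]  K=[0.6066]  nu=[0.4563]  x^+=[0.5105]  P^+=[0.1759]

P_post[0,0] = 0.1759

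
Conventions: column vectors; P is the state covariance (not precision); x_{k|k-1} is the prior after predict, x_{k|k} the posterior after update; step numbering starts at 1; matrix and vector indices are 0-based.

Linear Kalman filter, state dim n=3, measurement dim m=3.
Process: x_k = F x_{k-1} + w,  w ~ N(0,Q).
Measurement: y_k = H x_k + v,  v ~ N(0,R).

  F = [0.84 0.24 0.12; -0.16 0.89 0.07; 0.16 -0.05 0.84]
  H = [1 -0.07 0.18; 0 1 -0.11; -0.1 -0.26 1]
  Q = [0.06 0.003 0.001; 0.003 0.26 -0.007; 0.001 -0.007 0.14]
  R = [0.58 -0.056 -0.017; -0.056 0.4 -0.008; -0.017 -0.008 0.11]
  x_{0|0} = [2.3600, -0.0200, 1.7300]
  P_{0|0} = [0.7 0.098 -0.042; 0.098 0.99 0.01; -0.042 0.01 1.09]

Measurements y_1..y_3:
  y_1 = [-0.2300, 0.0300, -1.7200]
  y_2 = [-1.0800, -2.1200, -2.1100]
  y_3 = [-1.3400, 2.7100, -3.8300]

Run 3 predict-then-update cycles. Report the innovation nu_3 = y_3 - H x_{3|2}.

step 1: x^-=[2.1852, -0.2743, 1.8318]  P^-=[0.6583 0.1986 0.1642; 0.1986 1.0417 0.0225; 0.1642 0.0225 0.9158]  S=[1.3038 0.0377 0.2094; 0.0377 1.4479 -0.3745; 0.2094 -0.3745 1.0686]  K=[0.5171 0.1059 -0.0204; 0.0818 0.7110 -0.0178; 0.1058 0.1695 0.8748]  nu=[-2.7641, 0.5058, -3.4046]  x^+=[0.8790, -0.0800, -1.3534]  P^+=[0.2916 0.0159 0.0214; 0.0159 0.2874 0.0673; 0.0214 0.0673 0.1127]
step 2: x^-=[0.5567, -0.3066, -0.9922]  P^-=[0.2985 0.0466 0.0767; 0.0466 0.4990 0.0292; 0.0767 0.0292 0.2276]  S=[0.9087 -0.0518 0.0633; -0.0518 0.8953 -0.1366; 0.0633 -0.1366 0.3462]  K=[0.3396 0.0725 0.0669; 0.0565 0.5417 -0.1006; 0.0888 0.1073 0.6393]  nu=[-1.4796, -1.9225, -1.1418]  x^+=[-0.1614, -1.3168, -2.0599]  P^+=[0.1885 0.0120 0.0230; 0.0120 0.2189 0.0418; 0.0230 0.0418 0.0811]
step 3: x^-=[-0.6988, -1.2903, -1.6903]  P^-=[0.2186 0.0397 0.0566; 0.0397 0.4399 0.0132; 0.0566 0.0132 0.2051]  S=[0.8219 -0.0549 0.0501; -0.0549 0.8395 -0.1347; 0.0501 -0.1347 0.3308]  K=[0.2759 0.0674 0.0596; 0.0549 0.5067 -0.1198; 0.0813 0.0934 0.6180]  nu=[-0.4272, 3.8144, -2.5450]  x^+=[-0.7112, 0.9237, -2.9418]  P^+=[0.1525 0.0133 0.0200; 0.0133 0.2046 0.0363; 0.0200 0.0363 0.0773]

innov = [-0.4272, 3.8144, -2.5450]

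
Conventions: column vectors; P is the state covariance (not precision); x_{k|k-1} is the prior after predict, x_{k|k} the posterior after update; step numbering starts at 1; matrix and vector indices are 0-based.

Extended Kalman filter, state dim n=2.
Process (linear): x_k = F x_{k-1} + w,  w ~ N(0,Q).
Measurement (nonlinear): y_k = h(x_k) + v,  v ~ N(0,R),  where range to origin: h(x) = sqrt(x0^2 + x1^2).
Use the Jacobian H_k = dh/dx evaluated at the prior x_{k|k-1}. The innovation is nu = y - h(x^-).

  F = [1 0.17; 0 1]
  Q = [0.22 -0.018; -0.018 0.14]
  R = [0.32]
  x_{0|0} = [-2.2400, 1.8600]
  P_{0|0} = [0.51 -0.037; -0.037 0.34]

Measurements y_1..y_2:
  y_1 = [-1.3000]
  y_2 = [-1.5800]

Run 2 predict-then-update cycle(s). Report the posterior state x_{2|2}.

x_post = [-0.8476, -0.5566]

step 1: x^-=[-1.9238, 1.8600]  P^-=[0.7272 0.0028; 0.0028 0.4800]  H_jac=[-0.7189 0.6951]  S=[0.9250]  K=[-0.5631; 0.3585]  nu=[-3.9759]  x^+=[0.3152, 0.4346]  P^+=[0.4339 0.1895; 0.1895 0.3611]
step 2: x^-=[0.3890, 0.4346]  P^-=[0.7288 0.2329; 0.2329 0.5011]  H_jac=[0.6670 0.7450]  S=[1.1539]  K=[0.5717; 0.4582]  nu=[-2.1633]  x^+=[-0.8476, -0.5566]  P^+=[0.3517 -0.0693; -0.0693 0.2589]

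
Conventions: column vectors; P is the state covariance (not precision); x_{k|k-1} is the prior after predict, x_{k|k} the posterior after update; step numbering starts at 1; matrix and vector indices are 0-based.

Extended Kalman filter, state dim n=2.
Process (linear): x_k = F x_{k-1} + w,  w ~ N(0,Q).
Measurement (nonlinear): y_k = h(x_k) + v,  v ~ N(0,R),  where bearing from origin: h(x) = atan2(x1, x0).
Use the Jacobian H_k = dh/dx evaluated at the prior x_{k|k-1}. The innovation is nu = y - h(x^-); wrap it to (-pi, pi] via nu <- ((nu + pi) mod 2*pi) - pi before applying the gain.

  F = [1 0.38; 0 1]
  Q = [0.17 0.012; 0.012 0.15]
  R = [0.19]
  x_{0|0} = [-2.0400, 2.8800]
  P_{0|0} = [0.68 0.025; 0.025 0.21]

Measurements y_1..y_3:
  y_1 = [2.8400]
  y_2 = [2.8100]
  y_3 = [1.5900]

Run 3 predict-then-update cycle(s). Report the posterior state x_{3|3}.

step 1: x^-=[-0.9456, 2.8800]  P^-=[0.8993 0.1168; 0.1168 0.3600]  H_jac=[-0.3134 -0.1029]  S=[0.2897]  K=[-1.0145; -0.2543]  nu=[0.9520]  x^+=[-1.9114, 2.6380]  P^+=[0.6012 0.0421; 0.0421 0.3413]
step 2: x^-=[-0.9089, 2.6380]  P^-=[0.8524 0.1838; 0.1838 0.4913]  H_jac=[-0.3389 -0.1168]  S=[0.3091]  K=[-1.0038; -0.3870]  nu=[0.9074]  x^+=[-1.8198, 2.2868]  P^+=[0.5409 0.0637; 0.0637 0.4450]
step 3: x^-=[-0.9508, 2.2868]  P^-=[0.8236 0.2448; 0.2448 0.5950]  H_jac=[-0.3728 -0.1550]  S=[0.3471]  K=[-0.9940; -0.5287]  nu=[-0.3748]  x^+=[-0.5782, 2.4850]  P^+=[0.4806 0.0624; 0.0624 0.4980]

x_post = [-0.5782, 2.4850]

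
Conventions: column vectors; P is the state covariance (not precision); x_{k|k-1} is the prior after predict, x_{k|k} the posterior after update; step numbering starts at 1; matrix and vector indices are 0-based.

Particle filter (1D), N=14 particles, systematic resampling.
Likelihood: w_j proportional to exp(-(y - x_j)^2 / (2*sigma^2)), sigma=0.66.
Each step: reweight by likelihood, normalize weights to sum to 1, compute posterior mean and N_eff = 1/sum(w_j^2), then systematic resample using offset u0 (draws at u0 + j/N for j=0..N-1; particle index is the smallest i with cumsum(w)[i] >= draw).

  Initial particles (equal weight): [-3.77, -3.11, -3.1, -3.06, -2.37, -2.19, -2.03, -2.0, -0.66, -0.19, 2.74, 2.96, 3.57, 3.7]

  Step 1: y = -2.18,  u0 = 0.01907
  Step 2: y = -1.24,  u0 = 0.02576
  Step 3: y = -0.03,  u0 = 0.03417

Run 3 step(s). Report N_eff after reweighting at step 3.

N_eff = 11.4387

step 1: w=[0.0106, 0.0713, 0.0729, 0.0792, 0.1847, 0.1925, 0.1876, 0.1855, 0.0136, 0.0020, 0.0000, 0.0000, 0.0000, 0.0000]  mean=-2.3507  Neff=6.3377  idx=[1, 2, 3, 3, 4, 4, 5, 5, 5, 6, 6, 7, 7, 7]
step 2: w=[0.0044, 0.0046, 0.0054, 0.0054, 0.0559, 0.0559, 0.0859, 0.0859, 0.0859, 0.1183, 0.1183, 0.1247, 0.1247, 0.1247]  mean=-2.1188  Neff=9.6958  idx=[4, 5, 6, 7, 8, 8, 9, 10, 10, 11, 11, 12, 13, 13]
step 3: w=[0.0168, 0.0168, 0.0425, 0.0425, 0.0425, 0.0425, 0.0912, 0.0912, 0.0912, 0.1046, 0.1046, 0.1046, 0.1046, 0.1046]  mean=-2.0529  Neff=11.4387  idx=[2, 3, 5, 6, 7, 8, 8, 9, 10, 10, 11, 12, 12, 13]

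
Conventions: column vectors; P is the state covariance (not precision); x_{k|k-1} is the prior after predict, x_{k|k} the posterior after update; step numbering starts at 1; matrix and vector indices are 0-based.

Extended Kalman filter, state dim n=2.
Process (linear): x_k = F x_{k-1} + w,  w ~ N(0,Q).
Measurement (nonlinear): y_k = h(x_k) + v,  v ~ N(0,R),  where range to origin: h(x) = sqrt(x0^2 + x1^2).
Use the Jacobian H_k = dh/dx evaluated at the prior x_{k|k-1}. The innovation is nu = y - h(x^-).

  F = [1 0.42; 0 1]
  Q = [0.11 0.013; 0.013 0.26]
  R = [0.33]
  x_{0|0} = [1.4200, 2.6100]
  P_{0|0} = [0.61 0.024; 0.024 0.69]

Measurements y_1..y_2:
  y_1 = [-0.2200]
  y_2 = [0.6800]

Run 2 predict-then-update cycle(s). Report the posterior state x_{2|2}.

x_post = [0.6016, 0.3518]

step 1: x^-=[2.5162, 2.6100]  P^-=[0.8619 0.3268; 0.3268 0.9500]  H_jac=[0.6941 0.7199]  S=[1.5641]  K=[0.5329; 0.5823]  nu=[-3.8454]  x^+=[0.4672, 0.3710]  P^+=[0.4178 -0.1585; -0.1585 0.4197]
step 2: x^-=[0.6230, 0.3710]  P^-=[0.4687 0.0308; 0.0308 0.6797]  H_jac=[0.8592 0.5116]  S=[0.8810]  K=[0.4750; 0.4248]  nu=[-0.0450]  x^+=[0.6016, 0.3518]  P^+=[0.2699 -0.1470; -0.1470 0.5208]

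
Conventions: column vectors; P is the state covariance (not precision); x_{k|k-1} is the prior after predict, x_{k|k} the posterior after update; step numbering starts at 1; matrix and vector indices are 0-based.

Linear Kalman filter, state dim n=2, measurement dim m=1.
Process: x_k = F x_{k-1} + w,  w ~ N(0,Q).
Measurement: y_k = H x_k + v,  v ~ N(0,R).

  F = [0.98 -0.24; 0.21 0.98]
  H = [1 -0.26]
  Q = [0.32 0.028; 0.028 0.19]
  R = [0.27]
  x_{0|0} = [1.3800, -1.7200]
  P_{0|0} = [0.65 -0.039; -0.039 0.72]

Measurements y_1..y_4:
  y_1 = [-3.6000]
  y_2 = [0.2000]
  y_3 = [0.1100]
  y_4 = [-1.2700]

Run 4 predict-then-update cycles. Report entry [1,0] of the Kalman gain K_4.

K[1,0] = -0.4280

step 1: x^-=[1.7652, -1.3958]  P^-=[1.0041 -0.0431; -0.0431 0.8941]  S=[1.3569]  K=[0.7482; -0.2031]  nu=[-5.7281]  x^+=[-2.5207, -0.2327]  P^+=[0.2444 0.1631; 0.1631 0.8382]
step 2: x^-=[-2.4145, -0.7574]  P^-=[0.5263 0.0296; 0.0296 1.0729]  S=[0.8534]  K=[0.6077; -0.2922]  nu=[2.4175]  x^+=[-0.9454, -1.4637]  P^+=[0.2112 0.1811; 0.1811 1.0000]
step 3: x^-=[-0.5752, -1.6330]  P^-=[0.4952 0.0011; 0.0011 1.2343]  S=[0.8481]  K=[0.5836; -0.3771]  nu=[0.2606]  x^+=[-0.4231, -1.7313]  P^+=[0.2064 0.1877; 0.1877 1.1136]
step 4: x^-=[0.0009, -1.7855]  P^-=[0.4940 -0.0206; -0.0206 1.3459]  S=[0.8658]  K=[0.5768; -0.4280]  nu=[-1.7351]  x^+=[-1.0000, -1.0428]  P^+=[0.2060 0.1931; 0.1931 1.1873]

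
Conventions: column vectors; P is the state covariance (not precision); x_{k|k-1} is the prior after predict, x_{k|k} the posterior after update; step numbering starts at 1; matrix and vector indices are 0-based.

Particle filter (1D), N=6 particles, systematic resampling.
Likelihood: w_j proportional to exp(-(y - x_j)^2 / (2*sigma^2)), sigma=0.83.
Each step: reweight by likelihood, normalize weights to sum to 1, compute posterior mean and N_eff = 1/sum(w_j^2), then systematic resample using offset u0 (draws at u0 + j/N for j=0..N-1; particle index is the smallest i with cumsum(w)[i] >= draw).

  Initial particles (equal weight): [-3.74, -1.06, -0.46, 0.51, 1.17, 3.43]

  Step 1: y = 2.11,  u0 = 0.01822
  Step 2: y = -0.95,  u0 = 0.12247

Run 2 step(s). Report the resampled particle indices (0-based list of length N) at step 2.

resampled_idx = [0, 0, 0, 1, 2, 4]

step 1: w=[0.0000, 0.0007, 0.0085, 0.1602, 0.5407, 0.2899]  mean=1.7041  Neff=2.4866  idx=[3, 4, 4, 4, 4, 5]
step 2: w=[0.5814, 0.1046, 0.1046, 0.1046, 0.1046, 0.0000]  mean=0.7863  Neff=2.6188  idx=[0, 0, 0, 1, 2, 4]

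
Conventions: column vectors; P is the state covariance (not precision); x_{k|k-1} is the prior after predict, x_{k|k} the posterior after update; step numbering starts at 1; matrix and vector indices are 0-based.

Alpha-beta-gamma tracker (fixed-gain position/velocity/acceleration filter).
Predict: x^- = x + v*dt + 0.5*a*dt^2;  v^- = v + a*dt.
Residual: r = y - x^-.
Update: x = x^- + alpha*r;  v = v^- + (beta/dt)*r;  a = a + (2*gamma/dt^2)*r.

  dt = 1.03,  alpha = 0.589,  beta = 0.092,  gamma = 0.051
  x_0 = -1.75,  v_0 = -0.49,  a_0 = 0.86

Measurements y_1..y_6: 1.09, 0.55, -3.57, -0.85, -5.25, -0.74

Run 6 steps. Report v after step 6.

step 1: x_pred=-1.7985  r=2.8885  x^+=-0.0972  v^+=0.6538  a^+=1.1377
step 2: x_pred=1.1797  r=-0.6297  x^+=0.8088  v^+=1.7694  a^+=1.0772
step 3: x_pred=3.2027  r=-6.7727  x^+=-0.7864  v^+=2.2739  a^+=0.4260
step 4: x_pred=1.7817  r=-2.6317  x^+=0.2316  v^+=2.4777  a^+=0.1730
step 5: x_pred=2.8754  r=-8.1254  x^+=-1.9105  v^+=1.9301  a^+=-0.6082
step 6: x_pred=-0.2451  r=-0.4949  x^+=-0.5366  v^+=1.2594  a^+=-0.6558

v_post = 1.2594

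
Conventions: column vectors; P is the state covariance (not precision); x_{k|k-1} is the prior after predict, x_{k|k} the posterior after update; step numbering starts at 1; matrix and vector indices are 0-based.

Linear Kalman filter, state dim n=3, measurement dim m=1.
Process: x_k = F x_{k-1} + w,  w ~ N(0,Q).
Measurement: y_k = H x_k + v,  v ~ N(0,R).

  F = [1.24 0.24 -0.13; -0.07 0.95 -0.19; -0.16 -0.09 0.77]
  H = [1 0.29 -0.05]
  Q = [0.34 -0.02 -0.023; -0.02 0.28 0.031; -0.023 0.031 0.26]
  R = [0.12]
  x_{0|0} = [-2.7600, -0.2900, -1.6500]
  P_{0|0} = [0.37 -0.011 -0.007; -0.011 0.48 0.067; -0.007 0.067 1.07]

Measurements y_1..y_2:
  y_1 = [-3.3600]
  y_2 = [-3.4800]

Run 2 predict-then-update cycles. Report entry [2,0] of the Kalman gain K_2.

K[2,0] = -0.2729

step 1: x^-=[-3.2775, 0.2312, -0.8028]  P^-=[0.9462 0.0612 -0.2059; 0.0612 0.7307 -0.1105; -0.2059 -0.1105 0.8999]  S=[1.1892]  K=[0.8192; 0.2343; -0.2379]  nu=[-0.1897]  x^+=[-3.4329, 0.1867, -0.7577]  P^+=[0.1481 -0.1671 0.0259; -0.1671 0.6654 -0.0442; 0.0259 -0.0442 0.8326]
step 2: x^-=[-4.1135, 0.5617, -0.0509]  P^-=[0.5150 -0.0530 -0.1084; -0.0530 0.9502 -0.1554; -0.1084 -0.1554 0.7577]  S=[0.7015]  K=[0.7200; 0.3284; -0.2729]  nu=[0.4680]  x^+=[-3.7765, 0.7154, -0.1787]  P^+=[0.1513 -0.2188 0.0294; -0.2188 0.8745 -0.0925; 0.0294 -0.0925 0.7055]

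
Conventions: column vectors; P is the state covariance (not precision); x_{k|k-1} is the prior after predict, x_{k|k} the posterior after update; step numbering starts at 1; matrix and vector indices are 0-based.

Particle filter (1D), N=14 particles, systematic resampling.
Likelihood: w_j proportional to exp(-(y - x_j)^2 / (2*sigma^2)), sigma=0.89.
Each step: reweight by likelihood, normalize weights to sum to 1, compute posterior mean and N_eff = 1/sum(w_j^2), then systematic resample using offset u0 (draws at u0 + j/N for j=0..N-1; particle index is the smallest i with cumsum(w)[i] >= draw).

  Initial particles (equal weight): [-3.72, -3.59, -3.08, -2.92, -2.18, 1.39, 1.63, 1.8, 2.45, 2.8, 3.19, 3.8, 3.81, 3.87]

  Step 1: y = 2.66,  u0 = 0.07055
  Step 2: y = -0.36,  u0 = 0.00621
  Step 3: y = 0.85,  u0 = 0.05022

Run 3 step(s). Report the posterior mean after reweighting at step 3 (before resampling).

step 1: w=[0.0000, 0.0000, 0.0000, 0.0000, 0.0000, 0.0649, 0.0919, 0.1126, 0.1746, 0.1774, 0.1504, 0.0791, 0.0779, 0.0713]  mean=2.7199  Neff=7.8552  idx=[6, 6, 7, 8, 8, 8, 9, 9, 10, 10, 11, 12, 12, 13]
step 2: w=[0.3396, 0.3396, 0.2176, 0.0283, 0.0283, 0.0283, 0.0076, 0.0076, 0.0015, 0.0015, 0.0001, 0.0001, 0.0001, 0.0001]  mean=1.7595  Neff=3.5649  idx=[0, 0, 0, 0, 0, 1, 1, 1, 1, 1, 2, 2, 2, 4]
step 3: w=[0.0782, 0.0782, 0.0782, 0.0782, 0.0782, 0.0782, 0.0782, 0.0782, 0.0782, 0.0782, 0.0650, 0.0650, 0.0650, 0.0228]  mean=1.6818  Neff=13.4448  idx=[0, 1, 2, 3, 4, 5, 6, 7, 7, 8, 9, 10, 11, 13]

post_mean = 1.6818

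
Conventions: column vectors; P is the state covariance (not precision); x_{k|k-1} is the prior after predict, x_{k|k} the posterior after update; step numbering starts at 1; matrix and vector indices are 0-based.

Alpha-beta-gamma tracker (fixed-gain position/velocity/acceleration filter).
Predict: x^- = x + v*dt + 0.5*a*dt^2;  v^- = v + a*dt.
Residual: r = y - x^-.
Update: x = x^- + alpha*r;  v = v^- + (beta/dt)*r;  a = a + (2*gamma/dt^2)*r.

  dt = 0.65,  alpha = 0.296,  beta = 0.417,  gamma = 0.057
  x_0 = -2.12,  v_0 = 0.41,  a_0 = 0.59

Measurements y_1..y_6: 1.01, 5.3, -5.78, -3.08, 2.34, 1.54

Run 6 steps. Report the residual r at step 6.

resid = 4.8815

step 1: x_pred=-1.7289  r=2.7389  x^+=-0.9182  v^+=2.5506  a^+=1.3290
step 2: x_pred=1.0205  r=4.2795  x^+=2.2872  v^+=6.1599  a^+=2.4837
step 3: x_pred=6.8158  r=-12.5958  x^+=3.0875  v^+=-0.3064  a^+=-0.9149
step 4: x_pred=2.6951  r=-5.7751  x^+=0.9856  v^+=-4.6060  a^+=-2.4732
step 5: x_pred=-2.5307  r=4.8707  x^+=-1.0890  v^+=-3.0888  a^+=-1.1589
step 6: x_pred=-3.3415  r=4.8815  x^+=-1.8966  v^+=-0.7104  a^+=0.1582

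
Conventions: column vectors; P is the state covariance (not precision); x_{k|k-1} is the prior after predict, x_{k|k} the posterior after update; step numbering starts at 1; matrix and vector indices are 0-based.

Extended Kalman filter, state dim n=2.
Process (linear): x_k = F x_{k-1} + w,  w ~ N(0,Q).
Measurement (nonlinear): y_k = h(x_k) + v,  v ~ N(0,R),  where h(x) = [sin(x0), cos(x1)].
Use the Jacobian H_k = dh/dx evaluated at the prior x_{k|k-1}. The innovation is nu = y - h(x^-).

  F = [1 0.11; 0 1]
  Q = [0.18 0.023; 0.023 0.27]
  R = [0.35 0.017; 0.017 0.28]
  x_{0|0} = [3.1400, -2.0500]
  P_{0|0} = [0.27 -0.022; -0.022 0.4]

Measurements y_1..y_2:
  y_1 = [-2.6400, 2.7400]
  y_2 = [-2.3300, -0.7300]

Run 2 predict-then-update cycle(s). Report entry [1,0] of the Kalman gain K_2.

step 1: x^-=[2.9145, -2.0500]  P^-=[0.4500 0.0450; 0.0450 0.6700]  H_jac=[-0.9743 0.0000; 0.0000 0.8874]  S=[0.7772 -0.0219; -0.0219 0.8076]  K=[-0.5632 0.0342; -0.0357 0.7352]  nu=[-2.8651, 3.2011]  x^+=[4.6375, 0.4058]  P^+=[0.2017 -0.0000; -0.0000 0.2313]
step 2: x^-=[4.6821, 0.4058]  P^-=[0.3845 0.0484; 0.0484 0.5013]  H_jac=[-0.0303 0.0000; 0.0000 -0.3948]  S=[0.3504 0.0176; 0.0176 0.3581]  K=[-0.0306 -0.0519; 0.0236 -0.5538]  nu=[-1.3305, -1.6488]  x^+=[4.8084, 1.2874]  P^+=[0.3832 0.0381; 0.0381 0.3918]

K[1,0] = 0.0236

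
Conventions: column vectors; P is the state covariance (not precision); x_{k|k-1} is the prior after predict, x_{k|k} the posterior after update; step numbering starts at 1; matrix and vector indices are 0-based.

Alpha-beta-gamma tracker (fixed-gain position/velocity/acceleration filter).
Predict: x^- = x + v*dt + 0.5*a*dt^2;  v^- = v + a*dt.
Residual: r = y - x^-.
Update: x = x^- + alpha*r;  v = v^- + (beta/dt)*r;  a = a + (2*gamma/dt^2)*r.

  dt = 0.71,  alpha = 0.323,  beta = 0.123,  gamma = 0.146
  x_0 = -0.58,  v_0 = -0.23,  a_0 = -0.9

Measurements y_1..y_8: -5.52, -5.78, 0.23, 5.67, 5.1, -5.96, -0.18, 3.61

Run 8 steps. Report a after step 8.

a_post = -12.7549

step 1: x_pred=-0.9701  r=-4.5499  x^+=-2.4397  v^+=-1.6572  a^+=-3.5355
step 2: x_pred=-4.5075  r=-1.2725  x^+=-4.9185  v^+=-4.3879  a^+=-4.2726
step 3: x_pred=-9.1108  r=9.3408  x^+=-6.0937  v^+=-5.8032  a^+=1.1381
step 4: x_pred=-9.9272  r=15.5972  x^+=-4.8893  v^+=-2.2932  a^+=10.1727
step 5: x_pred=-3.9534  r=9.0534  x^+=-1.0291  v^+=6.4979  a^+=15.4169
step 6: x_pred=7.4702  r=-13.4302  x^+=3.1322  v^+=15.1172  a^+=7.6375
step 7: x_pred=15.7905  r=-15.9705  x^+=10.6320  v^+=17.7731  a^+=-1.6135
step 8: x_pred=22.8443  r=-19.2343  x^+=16.6316  v^+=13.2954  a^+=-12.7549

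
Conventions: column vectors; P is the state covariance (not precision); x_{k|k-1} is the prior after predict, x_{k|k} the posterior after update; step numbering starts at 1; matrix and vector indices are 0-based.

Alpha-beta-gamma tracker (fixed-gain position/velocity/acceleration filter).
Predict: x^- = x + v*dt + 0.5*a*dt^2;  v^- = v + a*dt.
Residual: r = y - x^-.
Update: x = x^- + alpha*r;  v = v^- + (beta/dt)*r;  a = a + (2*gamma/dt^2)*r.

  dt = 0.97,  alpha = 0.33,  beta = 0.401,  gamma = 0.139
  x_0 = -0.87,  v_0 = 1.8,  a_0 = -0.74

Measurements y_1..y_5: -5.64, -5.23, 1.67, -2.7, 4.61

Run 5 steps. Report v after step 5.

step 1: x_pred=0.5279  r=-6.1679  x^+=-1.5075  v^+=-1.4676  a^+=-2.5624
step 2: x_pred=-4.1366  r=-1.0934  x^+=-4.4974  v^+=-4.4051  a^+=-2.8854
step 3: x_pred=-10.1278  r=11.7978  x^+=-6.2345  v^+=-2.3268  a^+=0.6004
step 4: x_pred=-8.2091  r=5.5091  x^+=-6.3911  v^+=0.5331  a^+=2.2281
step 5: x_pred=-4.8258  r=9.4358  x^+=-1.7120  v^+=6.5951  a^+=5.0160

v_post = 6.5951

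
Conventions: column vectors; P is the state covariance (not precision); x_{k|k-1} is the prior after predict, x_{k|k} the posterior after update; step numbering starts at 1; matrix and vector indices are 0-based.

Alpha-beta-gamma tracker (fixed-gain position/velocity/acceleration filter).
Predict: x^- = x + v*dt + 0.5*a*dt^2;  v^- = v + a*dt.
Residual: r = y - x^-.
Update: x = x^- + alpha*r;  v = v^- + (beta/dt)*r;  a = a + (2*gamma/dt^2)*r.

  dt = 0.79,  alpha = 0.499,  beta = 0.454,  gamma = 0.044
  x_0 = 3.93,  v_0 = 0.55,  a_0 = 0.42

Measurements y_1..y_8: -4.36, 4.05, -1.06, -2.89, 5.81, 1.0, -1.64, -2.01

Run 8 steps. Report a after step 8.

a_post = -0.6298

step 1: x_pred=4.4956  r=-8.8556  x^+=0.0766  v^+=-4.2073  a^+=-0.8287
step 2: x_pred=-3.5058  r=7.5558  x^+=0.2646  v^+=-0.5198  a^+=0.2367
step 3: x_pred=-0.0722  r=-0.9878  x^+=-0.5651  v^+=-0.9005  a^+=0.0974
step 4: x_pred=-1.2461  r=-1.6439  x^+=-2.0664  v^+=-1.7682  a^+=-0.1344
step 5: x_pred=-3.5052  r=9.3152  x^+=1.1431  v^+=3.4789  a^+=1.1791
step 6: x_pred=4.2594  r=-3.2594  x^+=2.6330  v^+=2.5373  a^+=0.7195
step 7: x_pred=4.8620  r=-6.5020  x^+=1.6175  v^+=-0.6308  a^+=-0.1973
step 8: x_pred=1.0576  r=-3.0676  x^+=-0.4731  v^+=-2.5495  a^+=-0.6298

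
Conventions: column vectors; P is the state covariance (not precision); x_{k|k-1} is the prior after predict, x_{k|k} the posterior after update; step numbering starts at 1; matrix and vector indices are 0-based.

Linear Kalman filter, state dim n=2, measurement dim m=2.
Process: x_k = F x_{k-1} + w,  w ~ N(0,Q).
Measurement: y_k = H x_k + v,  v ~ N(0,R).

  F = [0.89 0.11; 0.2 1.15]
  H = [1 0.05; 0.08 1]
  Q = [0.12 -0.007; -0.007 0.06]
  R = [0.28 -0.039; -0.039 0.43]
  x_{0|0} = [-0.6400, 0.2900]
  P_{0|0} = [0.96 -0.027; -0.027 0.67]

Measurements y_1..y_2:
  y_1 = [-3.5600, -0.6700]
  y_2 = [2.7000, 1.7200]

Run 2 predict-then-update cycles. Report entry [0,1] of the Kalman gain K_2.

K[0,1] = 0.0454

step 1: x^-=[-0.5377, 0.2055]  P^-=[0.8832 0.2204; 0.2204 0.9721]  S=[1.1877 0.3015; 0.3015 1.4430]  K=[0.7410 0.0469; 0.0553 0.6743]  nu=[-3.0326, -0.8325]  x^+=[-2.8239, -0.5235]  P^+=[0.2069 -0.0253; -0.0253 0.2898]
step 2: x^-=[-2.5709, -1.1668]  P^-=[0.2825 0.0400; 0.0400 0.4399]  S=[0.5676 0.0458; 0.0458 0.8781]  K=[0.4975 0.0454; 0.0689 0.5010]  nu=[5.3292, 3.0925]  x^+=[0.2209, 0.7497]  P^+=[0.1381 -0.0109; -0.0109 0.2136]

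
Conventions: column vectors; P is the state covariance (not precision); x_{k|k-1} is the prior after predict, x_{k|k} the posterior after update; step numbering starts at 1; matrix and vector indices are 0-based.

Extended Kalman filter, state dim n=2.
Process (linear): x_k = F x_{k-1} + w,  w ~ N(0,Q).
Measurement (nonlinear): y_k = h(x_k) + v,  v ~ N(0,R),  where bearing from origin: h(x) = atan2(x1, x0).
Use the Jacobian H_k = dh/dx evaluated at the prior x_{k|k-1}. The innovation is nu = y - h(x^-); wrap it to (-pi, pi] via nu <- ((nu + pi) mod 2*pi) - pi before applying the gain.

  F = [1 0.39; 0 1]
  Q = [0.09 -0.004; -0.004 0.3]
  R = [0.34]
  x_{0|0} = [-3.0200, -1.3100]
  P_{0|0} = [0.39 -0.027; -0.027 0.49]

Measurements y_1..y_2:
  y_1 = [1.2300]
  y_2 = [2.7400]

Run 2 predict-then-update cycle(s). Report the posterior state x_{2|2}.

step 1: x^-=[-3.5309, -1.3100]  P^-=[0.5335 0.1601; 0.1601 0.7900]  H_jac=[0.0924 -0.2489]  S=[0.3861]  K=[0.0244; -0.4710]  nu=[-2.2669]  x^+=[-3.5862, -0.2423]  P^+=[0.5332 0.1645; 0.1645 0.7043]
step 2: x^-=[-3.6807, -0.2423]  P^-=[0.8587 0.4352; 0.4352 1.0043]  H_jac=[0.0178 -0.2705]  S=[0.4096]  K=[-0.2501; -0.6444]  nu=[-0.4673]  x^+=[-3.5638, 0.0589]  P^+=[0.8331 0.3692; 0.3692 0.8342]

x_post = [-3.5638, 0.0589]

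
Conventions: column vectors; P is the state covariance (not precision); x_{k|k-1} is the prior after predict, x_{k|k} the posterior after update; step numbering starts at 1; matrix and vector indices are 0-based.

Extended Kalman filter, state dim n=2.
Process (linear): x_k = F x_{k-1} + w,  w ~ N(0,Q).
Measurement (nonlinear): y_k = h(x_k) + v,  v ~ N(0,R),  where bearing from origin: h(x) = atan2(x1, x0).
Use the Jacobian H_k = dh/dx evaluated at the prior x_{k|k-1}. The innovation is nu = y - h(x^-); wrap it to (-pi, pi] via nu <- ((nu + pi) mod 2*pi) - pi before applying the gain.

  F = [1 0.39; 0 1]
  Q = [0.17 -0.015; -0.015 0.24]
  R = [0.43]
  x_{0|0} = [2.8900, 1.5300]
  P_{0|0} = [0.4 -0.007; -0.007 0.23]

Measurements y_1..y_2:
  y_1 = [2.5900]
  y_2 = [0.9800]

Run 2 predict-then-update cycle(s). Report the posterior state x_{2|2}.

step 1: x^-=[3.4867, 1.5300]  P^-=[0.5995 0.0677; 0.0677 0.4700]  H_jac=[-0.1055 0.2405]  S=[0.4604]  K=[-0.1021; 0.2300]  nu=[2.1765]  x^+=[3.2646, 2.0305]  P^+=[0.5947 0.0785; 0.0785 0.4456]
step 2: x^-=[4.0565, 2.0305]  P^-=[0.8937 0.2373; 0.2373 0.6856]  H_jac=[-0.0987 0.1971]  S=[0.4561]  K=[-0.0908; 0.2450]  nu=[0.5159]  x^+=[4.0097, 2.1569]  P^+=[0.8900 0.2475; 0.2475 0.6583]

x_post = [4.0097, 2.1569]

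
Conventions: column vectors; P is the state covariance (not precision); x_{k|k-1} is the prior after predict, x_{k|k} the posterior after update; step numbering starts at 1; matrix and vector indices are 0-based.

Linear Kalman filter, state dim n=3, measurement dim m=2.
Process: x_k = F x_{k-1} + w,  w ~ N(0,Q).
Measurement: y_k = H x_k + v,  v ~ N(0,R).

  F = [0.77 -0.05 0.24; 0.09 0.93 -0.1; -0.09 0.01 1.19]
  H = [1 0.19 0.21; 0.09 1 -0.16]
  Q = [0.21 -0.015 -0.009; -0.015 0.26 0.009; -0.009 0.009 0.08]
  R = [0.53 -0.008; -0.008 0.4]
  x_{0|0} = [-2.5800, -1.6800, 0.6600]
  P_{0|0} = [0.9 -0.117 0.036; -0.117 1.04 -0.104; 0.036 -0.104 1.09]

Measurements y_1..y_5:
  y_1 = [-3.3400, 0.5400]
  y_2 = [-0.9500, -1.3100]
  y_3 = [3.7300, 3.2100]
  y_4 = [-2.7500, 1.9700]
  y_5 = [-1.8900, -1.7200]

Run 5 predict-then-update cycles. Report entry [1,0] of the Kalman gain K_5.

step 1: x^-=[-1.7442, -1.8606, 1.0008]  P^-=[0.8338 -0.1361 0.2761; -0.1361 1.1768 -0.2195; 0.2761 -0.2195 1.6210]  S=[1.5245 0.0193; 0.0193 1.6628]  K=[0.5689 -0.0699; 0.0180 0.7213; 0.3806 -0.2774]  nu=[-1.4525, 2.7177]  x^+=[-2.7605, 0.0734, -0.3060]  P^+=[0.3338 -0.0758 -0.0826; -0.0758 0.3108 0.0976; -0.0826 0.0976 1.2763]
step 2: x^-=[-2.2027, -0.1496, -0.1149]  P^-=[0.4552 -0.0640 0.2518; -0.0640 0.5149 -0.0381; 0.2518 -0.0381 1.9102]  S=[1.1664 -0.0409; -0.0409 0.9609]  K=[0.4235 -0.0479; 0.0410 0.5379; 0.5427 -0.3110]  nu=[1.3053, -0.9806]  x^+=[-1.6030, -0.6236, 0.8984]  P^+=[0.2421 -0.0503 -0.0370; -0.0503 0.2367 0.1082; -0.0370 0.1082 1.4599]
step 3: x^-=[-0.9875, -0.8140, 1.2071]  P^-=[0.4258 -0.0533 0.3511; -0.0533 0.4534 -0.0450; 0.3511 -0.0450 2.1600]  S=[1.1911 -0.0679; -0.0679 0.9068]  K=[0.4082 -0.0479; 0.0485 0.5063; 0.6486 -0.3473]  nu=[4.6187, 4.3061]  x^+=[0.6916, 1.5901, 2.7075]  P^+=[0.2226 -0.0410 0.0090; -0.0410 0.2215 0.0981; 0.0090 0.0981 1.5189]
step 4: x^-=[1.1029, 1.2703, 3.1756]  P^-=[0.4342 -0.0536 0.4112; -0.0536 0.4433 -0.0586; 0.4112 -0.0586 2.2332]  S=[1.2263 -0.0828; -0.0828 0.9012]  K=[0.4127 -0.0512; 0.0488 0.5014; 0.6845 -0.3575]  nu=[-4.7611, 1.1086]  x^+=[-0.9188, 1.5938, -0.4797]  P^+=[0.2194 -0.0382 0.0331; -0.0382 0.2179 0.0890; 0.0331 0.0890 1.5029]
step 5: x^-=[-0.9023, 1.4476, -0.4723]  P^-=[0.4403 -0.0547 0.4290; -0.0547 0.4417 -0.0642; 0.4290 -0.0642 2.2052]  S=[1.2377 -0.0863; -0.0863 0.9000]  K=[0.4164 -0.0531; 0.0476 0.5012; 0.6862 -0.3546]  nu=[-1.1636, -3.1619]  x^+=[-1.2188, -0.1927, -0.1493]  P^+=[0.2193 -0.0375 0.0425; -0.0375 0.2169 0.0836; 0.0425 0.0836 1.4672]

K[1,0] = 0.0476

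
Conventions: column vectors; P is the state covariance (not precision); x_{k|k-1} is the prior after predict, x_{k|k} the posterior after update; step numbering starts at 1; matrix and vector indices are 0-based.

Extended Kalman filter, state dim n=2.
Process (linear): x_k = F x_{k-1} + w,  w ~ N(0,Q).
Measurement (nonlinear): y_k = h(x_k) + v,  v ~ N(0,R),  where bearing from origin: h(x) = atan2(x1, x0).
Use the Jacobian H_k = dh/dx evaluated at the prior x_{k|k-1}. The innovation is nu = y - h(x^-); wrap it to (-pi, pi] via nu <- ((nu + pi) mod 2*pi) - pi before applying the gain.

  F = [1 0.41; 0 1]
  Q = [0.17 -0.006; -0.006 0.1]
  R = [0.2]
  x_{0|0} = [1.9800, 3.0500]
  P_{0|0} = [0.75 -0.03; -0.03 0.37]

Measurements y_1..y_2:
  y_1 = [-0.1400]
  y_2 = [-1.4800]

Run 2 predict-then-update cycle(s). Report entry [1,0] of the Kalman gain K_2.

step 1: x^-=[3.2305, 3.0500]  P^-=[0.9576 0.1157; 0.1157 0.4700]  H_jac=[-0.1545 0.1637]  S=[0.2296]  K=[-0.5620; 0.2572]  nu=[-0.8967]  x^+=[3.7344, 2.8194]  P^+=[0.8851 0.1489; 0.1489 0.4548]
step 2: x^-=[4.8904, 2.8194]  P^-=[1.2536 0.3294; 0.3294 0.5548]  H_jac=[-0.0885 0.1535]  S=[0.2139]  K=[-0.2822; 0.2618]  nu=[-2.0030]  x^+=[5.4556, 2.2950]  P^+=[1.2366 0.3452; 0.3452 0.5402]

K[1,0] = 0.2618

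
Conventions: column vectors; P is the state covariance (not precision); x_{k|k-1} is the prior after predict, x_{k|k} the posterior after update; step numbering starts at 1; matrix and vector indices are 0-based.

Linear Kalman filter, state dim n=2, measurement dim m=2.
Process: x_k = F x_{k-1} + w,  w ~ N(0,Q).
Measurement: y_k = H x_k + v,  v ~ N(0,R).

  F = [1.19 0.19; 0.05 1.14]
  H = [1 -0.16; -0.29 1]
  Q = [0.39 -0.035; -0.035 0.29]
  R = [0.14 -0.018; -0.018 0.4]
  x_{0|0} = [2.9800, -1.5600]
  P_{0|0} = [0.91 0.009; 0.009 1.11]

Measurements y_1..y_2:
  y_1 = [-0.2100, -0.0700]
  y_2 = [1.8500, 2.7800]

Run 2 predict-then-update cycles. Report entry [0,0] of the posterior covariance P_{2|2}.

step 1: x^-=[3.2498, -1.6294]  P^-=[1.7228 0.2719; 0.2719 1.7359]  S=[1.8202 -0.5109; -0.5109 2.1231]  K=[0.9571 0.1230; 0.2315 0.8362]  nu=[-3.7205, 2.5018]  x^+=[-0.0033, -0.3985]  P^+=[0.1436 0.0736; 0.0736 0.3517]
step 2: x^-=[-0.0796, -0.4545]  P^-=[0.6393 0.1503; 0.1503 0.7558]  S=[0.7505 -0.1671; -0.1671 1.1224]  K=[0.8406 0.0938; 0.1865 0.6623]  nu=[1.8569, 3.2114]  x^+=[1.7827, 2.0188]  P^+=[0.1254 0.0588; 0.0588 0.2786]

P_post[0,0] = 0.1254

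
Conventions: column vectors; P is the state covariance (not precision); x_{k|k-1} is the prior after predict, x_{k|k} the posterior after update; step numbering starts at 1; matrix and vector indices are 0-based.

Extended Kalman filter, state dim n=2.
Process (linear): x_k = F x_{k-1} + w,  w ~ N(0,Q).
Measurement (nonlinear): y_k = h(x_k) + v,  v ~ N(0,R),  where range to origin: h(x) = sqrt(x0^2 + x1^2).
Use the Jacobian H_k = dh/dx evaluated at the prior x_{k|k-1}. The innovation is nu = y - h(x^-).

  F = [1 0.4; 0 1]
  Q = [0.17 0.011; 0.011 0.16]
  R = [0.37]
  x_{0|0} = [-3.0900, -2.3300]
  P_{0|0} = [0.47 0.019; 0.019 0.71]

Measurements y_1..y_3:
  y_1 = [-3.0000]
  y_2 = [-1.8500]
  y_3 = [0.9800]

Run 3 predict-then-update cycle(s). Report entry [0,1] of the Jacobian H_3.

H_jac[0,1] = -0.7808

step 1: x^-=[-4.0220, -2.3300]  P^-=[0.7688 0.3140; 0.3140 0.8700]  H_jac=[-0.8653 -0.5013]  S=[1.4366]  K=[-0.5726; -0.4927]  nu=[-7.6482]  x^+=[0.3575, 1.4382]  P^+=[0.2977 -0.0913; -0.0913 0.5213]
step 2: x^-=[0.9327, 1.4382]  P^-=[0.4781 0.1282; 0.1282 0.6813]  H_jac=[0.5441 0.8390]  S=[1.1082]  K=[0.3318; 0.5787]  nu=[-3.5642]  x^+=[-0.2499, -0.6245]  P^+=[0.3561 -0.0846; -0.0846 0.3101]
step 3: x^-=[-0.4998, -0.6245]  P^-=[0.5080 0.0504; 0.0504 0.4701]  H_jac=[-0.6248 -0.7808]  S=[0.9041]  K=[-0.3946; -0.4408]  nu=[0.1801]  x^+=[-0.5708, -0.7039]  P^+=[0.3672 -0.1068; -0.1068 0.2944]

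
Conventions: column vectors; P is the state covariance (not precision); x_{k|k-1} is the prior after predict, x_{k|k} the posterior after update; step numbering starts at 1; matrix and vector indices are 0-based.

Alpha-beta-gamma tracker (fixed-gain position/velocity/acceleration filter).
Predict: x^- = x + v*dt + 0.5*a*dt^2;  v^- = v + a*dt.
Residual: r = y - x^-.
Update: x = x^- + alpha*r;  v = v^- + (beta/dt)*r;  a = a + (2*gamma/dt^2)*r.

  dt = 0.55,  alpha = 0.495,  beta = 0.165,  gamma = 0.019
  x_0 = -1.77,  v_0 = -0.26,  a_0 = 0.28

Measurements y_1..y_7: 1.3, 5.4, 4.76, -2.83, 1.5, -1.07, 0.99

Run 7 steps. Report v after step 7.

step 1: x_pred=-1.8706  r=3.1707  x^+=-0.3012  v^+=0.8452  a^+=0.6783
step 2: x_pred=0.2663  r=5.1337  x^+=2.8075  v^+=2.7584  a^+=1.3232
step 3: x_pred=4.5247  r=0.2353  x^+=4.6412  v^+=3.5567  a^+=1.3528
step 4: x_pred=6.8020  r=-9.6320  x^+=2.0341  v^+=1.4111  a^+=0.1428
step 5: x_pred=2.8319  r=-1.3319  x^+=2.1726  v^+=1.0901  a^+=-0.0245
step 6: x_pred=2.7684  r=-3.8384  x^+=0.8684  v^+=-0.0749  a^+=-0.5067
step 7: x_pred=0.7506  r=0.2394  x^+=0.8691  v^+=-0.2818  a^+=-0.4766

v_post = -0.2818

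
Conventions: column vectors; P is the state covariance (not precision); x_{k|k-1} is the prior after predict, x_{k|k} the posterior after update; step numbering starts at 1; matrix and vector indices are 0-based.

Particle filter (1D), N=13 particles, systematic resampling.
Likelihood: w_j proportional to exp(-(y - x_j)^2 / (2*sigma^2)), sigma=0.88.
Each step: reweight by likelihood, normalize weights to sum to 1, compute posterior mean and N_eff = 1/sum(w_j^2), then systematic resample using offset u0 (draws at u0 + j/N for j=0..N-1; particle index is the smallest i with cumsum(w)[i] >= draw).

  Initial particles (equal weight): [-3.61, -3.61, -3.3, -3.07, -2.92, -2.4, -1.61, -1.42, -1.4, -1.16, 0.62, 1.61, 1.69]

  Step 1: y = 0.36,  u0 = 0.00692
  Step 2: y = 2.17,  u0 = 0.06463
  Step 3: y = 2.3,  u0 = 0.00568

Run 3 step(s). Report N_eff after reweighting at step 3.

step 1: w=[0.0000, 0.0000, 0.0001, 0.0002, 0.0004, 0.0033, 0.0367, 0.0582, 0.0609, 0.1013, 0.4310, 0.1642, 0.1437]  mean=0.4195  Neff=3.9678  idx=[6, 7, 9, 9, 10, 10, 10, 10, 10, 11, 11, 11, 12]
step 2: w=[0.0000, 0.0001, 0.0002, 0.0002, 0.0485, 0.0485, 0.0485, 0.0485, 0.0485, 0.1867, 0.1867, 0.1867, 0.1970]  mean=1.3846  Neff=6.4445  idx=[5, 6, 8, 9, 9, 10, 10, 10, 11, 11, 12, 12, 12]
step 3: w=[0.0202, 0.0202, 0.0202, 0.0920, 0.0920, 0.0920, 0.0920, 0.0920, 0.0920, 0.0920, 0.0984, 0.0984, 0.0984]  mean=1.5735  Neff=11.1676  idx=[0, 3, 4, 4, 5, 6, 7, 8, 9, 9, 10, 11, 12]

N_eff = 11.1676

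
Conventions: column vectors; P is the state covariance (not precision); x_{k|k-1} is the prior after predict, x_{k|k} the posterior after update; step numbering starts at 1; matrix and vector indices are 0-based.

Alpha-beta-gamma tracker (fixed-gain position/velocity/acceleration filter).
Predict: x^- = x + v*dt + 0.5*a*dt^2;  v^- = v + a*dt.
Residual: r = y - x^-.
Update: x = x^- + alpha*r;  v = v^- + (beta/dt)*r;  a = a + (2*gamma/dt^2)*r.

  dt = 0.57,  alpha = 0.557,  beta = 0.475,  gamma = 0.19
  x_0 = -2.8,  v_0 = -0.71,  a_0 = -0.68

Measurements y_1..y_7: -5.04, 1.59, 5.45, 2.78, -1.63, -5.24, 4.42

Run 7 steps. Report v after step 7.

v_post = -12.2912

step 1: x_pred=-3.3152  r=-1.7248  x^+=-4.2759  v^+=-2.5350  a^+=-2.6973
step 2: x_pred=-6.1590  r=7.7490  x^+=-1.8428  v^+=2.3851  a^+=6.3658
step 3: x_pred=0.5508  r=4.8992  x^+=3.2797  v^+=10.0962  a^+=12.0959
step 4: x_pred=10.9995  r=-8.2195  x^+=6.4212  v^+=10.1413  a^+=2.4824
step 5: x_pred=12.6051  r=-14.2351  x^+=4.6761  v^+=-0.3062  a^+=-14.1667
step 6: x_pred=2.2002  r=-7.4402  x^+=-1.9440  v^+=-14.5814  a^+=-22.8687
step 7: x_pred=-13.9704  r=18.3904  x^+=-3.7270  v^+=-12.2912  a^+=-1.3594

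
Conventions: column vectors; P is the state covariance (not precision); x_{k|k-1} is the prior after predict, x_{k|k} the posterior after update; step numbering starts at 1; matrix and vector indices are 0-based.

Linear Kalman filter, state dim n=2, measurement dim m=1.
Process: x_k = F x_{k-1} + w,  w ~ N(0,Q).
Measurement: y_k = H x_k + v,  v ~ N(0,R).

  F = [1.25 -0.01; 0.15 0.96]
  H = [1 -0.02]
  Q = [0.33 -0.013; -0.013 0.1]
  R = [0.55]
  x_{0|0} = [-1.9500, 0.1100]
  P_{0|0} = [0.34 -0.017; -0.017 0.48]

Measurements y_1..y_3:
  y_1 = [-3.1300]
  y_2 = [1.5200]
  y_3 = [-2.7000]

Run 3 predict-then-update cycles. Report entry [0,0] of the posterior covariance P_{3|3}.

step 1: x^-=[-2.4386, -0.1869]  P^-=[0.8617 0.0258; 0.0258 0.5451]  S=[1.4109]  K=[0.6104; 0.0105]  nu=[-0.6951]  x^+=[-2.8629, -0.1942]  P^+=[0.3360 0.0167; 0.0167 0.5450]
step 2: x^-=[-3.5767, -0.6159]  P^-=[0.8547 0.0648; 0.0648 0.6146]  S=[1.4024]  K=[0.6086; 0.0374]  nu=[5.0844]  x^+=[-0.4826, -0.4256]  P^+=[0.3354 0.0328; 0.0328 0.6126]
step 3: x^-=[-0.5990, -0.4809]  P^-=[0.8532 0.0834; 0.0834 0.6816]  S=[1.4002]  K=[0.6082; 0.0498]  nu=[-2.1107]  x^+=[-1.8826, -0.5860]  P^+=[0.3353 0.0410; 0.0410 0.6781]

P_post[0,0] = 0.3353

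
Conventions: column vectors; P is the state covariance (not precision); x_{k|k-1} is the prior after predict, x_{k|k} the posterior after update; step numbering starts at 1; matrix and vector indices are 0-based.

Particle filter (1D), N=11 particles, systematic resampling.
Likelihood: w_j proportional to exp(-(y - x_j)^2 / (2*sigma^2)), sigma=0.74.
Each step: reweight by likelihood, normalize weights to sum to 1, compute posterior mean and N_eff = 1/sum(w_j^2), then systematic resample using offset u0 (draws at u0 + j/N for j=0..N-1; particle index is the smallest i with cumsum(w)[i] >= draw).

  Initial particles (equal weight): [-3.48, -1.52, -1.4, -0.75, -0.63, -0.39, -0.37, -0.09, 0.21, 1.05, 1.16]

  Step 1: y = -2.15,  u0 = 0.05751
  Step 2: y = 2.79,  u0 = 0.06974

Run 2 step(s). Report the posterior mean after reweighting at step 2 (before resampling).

post_mean = -0.4436

step 1: w=[0.1034, 0.3619, 0.3111, 0.0868, 0.0631, 0.0307, 0.0288, 0.0108, 0.0032, 0.0000, 0.0000]  mean=-1.4733  Neff=3.9698  idx=[0, 1, 1, 1, 1, 2, 2, 2, 3, 4, 6]
step 2: w=[0.0000, 0.0003, 0.0003, 0.0003, 0.0003, 0.0008, 0.0008, 0.0008, 0.0745, 0.1598, 0.7622]  mean=-0.4436  Neff=1.6340  idx=[8, 9, 10, 10, 10, 10, 10, 10, 10, 10, 10]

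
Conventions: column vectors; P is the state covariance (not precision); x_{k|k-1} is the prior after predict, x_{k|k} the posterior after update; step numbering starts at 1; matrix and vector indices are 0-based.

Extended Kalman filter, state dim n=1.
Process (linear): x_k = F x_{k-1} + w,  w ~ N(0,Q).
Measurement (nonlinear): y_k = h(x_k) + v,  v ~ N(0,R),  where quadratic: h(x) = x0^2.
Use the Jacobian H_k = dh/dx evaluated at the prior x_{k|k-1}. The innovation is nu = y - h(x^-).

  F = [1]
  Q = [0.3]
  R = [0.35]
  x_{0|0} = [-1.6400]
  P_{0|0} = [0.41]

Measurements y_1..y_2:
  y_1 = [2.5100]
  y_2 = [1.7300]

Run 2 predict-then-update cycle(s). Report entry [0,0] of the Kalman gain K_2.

K[0,0] = -0.2850

step 1: x^-=[-1.6400]  P^-=[0.7100]  H_jac=[-3.2800]  S=[7.9885]  K=[-0.2915]  nu=[-0.1796]  x^+=[-1.5876]  P^+=[0.0311]
step 2: x^-=[-1.5876]  P^-=[0.3311]  H_jac=[-3.1753]  S=[3.6884]  K=[-0.2850]  nu=[-0.7906]  x^+=[-1.3623]  P^+=[0.0314]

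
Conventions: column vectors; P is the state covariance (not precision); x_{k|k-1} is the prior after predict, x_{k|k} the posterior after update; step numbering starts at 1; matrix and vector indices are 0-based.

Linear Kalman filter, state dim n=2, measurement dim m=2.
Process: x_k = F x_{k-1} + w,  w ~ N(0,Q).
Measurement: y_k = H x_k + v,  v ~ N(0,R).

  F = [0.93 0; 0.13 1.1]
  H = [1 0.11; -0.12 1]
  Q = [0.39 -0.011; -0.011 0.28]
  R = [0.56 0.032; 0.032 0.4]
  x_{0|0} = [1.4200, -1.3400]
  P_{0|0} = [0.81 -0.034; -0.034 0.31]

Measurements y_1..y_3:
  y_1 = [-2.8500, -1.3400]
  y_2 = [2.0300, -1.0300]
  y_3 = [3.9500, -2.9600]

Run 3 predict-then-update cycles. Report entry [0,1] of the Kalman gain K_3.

K[0,1] = -0.0634

step 1: x^-=[1.3206, -1.2894]  P^-=[1.0906 0.0521; 0.0521 0.6591]  S=[1.6700 0.0251; 0.0251 1.0623]  K=[0.6578 -0.0896; 0.0654 0.6130]  nu=[-4.0288, 0.1079]  x^+=[-1.3392, -1.4869]  P^+=[0.3624 0.0287; 0.0287 0.2507]
step 2: x^-=[-1.2455, -1.8097]  P^-=[0.7034 0.0621; 0.0621 0.5977]  S=[1.2843 0.0747; 0.0747 0.9929]  K=[0.5567 -0.0643; 0.0653 0.5896]  nu=[3.4746, 0.6302]  x^+=[0.6484, -1.2112]  P^+=[0.3065 0.0289; 0.0289 0.2414]
step 3: x^-=[0.6031, -1.2480]  P^-=[0.6551 0.0556; 0.0556 0.5855]  S=[1.2344 0.0727; 0.0727 0.9816]  K=[0.5394 -0.0634; 0.0628 0.5850]  nu=[3.4842, -1.6396]  x^+=[2.5863, -1.9885]  P^+=[0.2970 0.0276; 0.0276 0.2393]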